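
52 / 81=0.64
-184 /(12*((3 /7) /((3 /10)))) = -161 /15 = -10.73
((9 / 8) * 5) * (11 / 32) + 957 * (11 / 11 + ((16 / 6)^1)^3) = 44021351 / 2304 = 19106.49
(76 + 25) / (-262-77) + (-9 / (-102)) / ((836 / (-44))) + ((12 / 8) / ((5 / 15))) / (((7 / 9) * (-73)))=-21364825 / 55952967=-0.38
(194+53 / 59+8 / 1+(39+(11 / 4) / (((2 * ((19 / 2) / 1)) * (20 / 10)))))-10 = 2080313 / 8968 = 231.97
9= 9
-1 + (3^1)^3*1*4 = 107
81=81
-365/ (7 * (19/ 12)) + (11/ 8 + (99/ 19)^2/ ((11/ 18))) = 260165/ 20216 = 12.87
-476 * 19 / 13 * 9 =-81396 / 13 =-6261.23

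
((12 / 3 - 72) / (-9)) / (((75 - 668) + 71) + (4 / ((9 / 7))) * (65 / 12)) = -0.01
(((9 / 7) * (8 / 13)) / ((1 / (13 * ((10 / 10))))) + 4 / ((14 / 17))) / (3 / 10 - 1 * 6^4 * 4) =-1060 / 362859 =-0.00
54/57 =18/19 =0.95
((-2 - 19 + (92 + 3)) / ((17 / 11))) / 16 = 407 / 136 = 2.99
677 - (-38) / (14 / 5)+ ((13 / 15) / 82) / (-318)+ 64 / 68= 32186909053 / 46545660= 691.51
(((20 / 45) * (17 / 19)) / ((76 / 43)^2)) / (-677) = -31433 / 167167548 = -0.00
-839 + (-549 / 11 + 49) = -9239 / 11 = -839.91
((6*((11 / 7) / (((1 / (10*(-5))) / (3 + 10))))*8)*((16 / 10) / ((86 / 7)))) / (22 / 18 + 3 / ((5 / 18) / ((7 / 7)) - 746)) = -33168769920 / 6328181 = -5241.44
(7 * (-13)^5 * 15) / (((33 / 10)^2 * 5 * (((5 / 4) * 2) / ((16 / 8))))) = -207924080 / 363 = -572793.61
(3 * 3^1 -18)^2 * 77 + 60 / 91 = 567627 / 91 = 6237.66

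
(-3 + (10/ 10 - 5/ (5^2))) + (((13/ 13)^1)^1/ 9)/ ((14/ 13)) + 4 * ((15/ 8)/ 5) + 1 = 0.40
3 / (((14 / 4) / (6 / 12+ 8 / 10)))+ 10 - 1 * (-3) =494 / 35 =14.11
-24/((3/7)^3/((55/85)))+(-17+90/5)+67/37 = -194.47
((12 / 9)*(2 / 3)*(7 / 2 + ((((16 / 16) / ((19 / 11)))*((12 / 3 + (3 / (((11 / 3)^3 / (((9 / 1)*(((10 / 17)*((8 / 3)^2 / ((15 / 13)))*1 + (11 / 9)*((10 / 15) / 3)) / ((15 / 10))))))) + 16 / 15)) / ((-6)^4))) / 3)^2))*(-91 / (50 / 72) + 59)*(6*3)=-2046787265696835995704 / 507353731956905625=-4034.24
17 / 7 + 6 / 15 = 99 / 35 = 2.83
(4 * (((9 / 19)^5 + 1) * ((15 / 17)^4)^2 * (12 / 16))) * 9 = 10.16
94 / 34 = 47 / 17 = 2.76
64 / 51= 1.25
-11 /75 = -0.15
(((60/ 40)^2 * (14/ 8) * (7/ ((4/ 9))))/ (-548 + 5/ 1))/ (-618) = 441/ 2386304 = 0.00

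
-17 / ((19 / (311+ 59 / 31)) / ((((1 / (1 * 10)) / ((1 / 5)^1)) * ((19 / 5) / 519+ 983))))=-42064406960 / 305691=-137604.34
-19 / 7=-2.71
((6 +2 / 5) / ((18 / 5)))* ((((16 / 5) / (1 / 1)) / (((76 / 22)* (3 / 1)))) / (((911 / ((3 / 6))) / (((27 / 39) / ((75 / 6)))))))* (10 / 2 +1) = 2816 / 28127125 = 0.00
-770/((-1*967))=770/967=0.80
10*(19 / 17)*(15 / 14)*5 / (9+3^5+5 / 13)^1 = 92625 / 390439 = 0.24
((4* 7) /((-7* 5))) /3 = -4 /15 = -0.27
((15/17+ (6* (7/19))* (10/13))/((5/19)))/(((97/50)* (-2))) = -54225/21437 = -2.53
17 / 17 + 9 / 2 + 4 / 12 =35 / 6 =5.83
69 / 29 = 2.38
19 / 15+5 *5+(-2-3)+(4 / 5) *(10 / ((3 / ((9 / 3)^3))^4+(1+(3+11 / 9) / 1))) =1464692 / 64245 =22.80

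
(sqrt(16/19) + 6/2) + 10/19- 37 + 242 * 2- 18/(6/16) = 4 * sqrt(19)/19 + 7648/19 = 403.44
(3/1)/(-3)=-1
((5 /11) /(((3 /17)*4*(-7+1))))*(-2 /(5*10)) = 17 /3960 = 0.00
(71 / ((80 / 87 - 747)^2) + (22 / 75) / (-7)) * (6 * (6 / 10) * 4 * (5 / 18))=-369631150828 / 2211918597525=-0.17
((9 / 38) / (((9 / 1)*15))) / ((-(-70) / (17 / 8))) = 17 / 319200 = 0.00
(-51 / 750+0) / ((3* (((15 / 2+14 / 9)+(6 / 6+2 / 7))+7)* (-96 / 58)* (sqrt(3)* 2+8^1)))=3451 / 28405000-3451* sqrt(3) / 113620000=0.00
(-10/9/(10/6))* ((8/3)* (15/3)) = -80/9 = -8.89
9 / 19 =0.47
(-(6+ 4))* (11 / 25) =-22 / 5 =-4.40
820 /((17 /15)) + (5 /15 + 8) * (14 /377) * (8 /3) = 41781500 /57681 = 724.35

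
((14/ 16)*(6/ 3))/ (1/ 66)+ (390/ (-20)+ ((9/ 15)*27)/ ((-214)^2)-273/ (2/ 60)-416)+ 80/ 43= -83772329517/ 9846140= -8508.14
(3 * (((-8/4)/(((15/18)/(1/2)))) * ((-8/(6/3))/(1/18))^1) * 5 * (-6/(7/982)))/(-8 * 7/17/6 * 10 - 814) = 194718816/146279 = 1331.15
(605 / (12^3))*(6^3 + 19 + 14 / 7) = 47795 / 576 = 82.98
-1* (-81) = 81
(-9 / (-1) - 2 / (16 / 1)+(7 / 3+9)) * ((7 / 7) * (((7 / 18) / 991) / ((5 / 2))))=679 / 214056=0.00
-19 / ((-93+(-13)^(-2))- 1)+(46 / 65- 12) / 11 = -374549 / 454311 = -0.82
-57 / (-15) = 19 / 5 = 3.80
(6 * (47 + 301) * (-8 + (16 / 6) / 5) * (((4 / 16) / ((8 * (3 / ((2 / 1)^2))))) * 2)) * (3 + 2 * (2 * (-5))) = 110432 / 5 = 22086.40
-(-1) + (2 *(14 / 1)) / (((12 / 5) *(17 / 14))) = 10.61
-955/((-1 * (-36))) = -955/36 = -26.53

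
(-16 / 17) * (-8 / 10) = 64 / 85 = 0.75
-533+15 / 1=-518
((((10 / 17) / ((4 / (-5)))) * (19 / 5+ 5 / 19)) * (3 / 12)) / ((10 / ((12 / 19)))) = -579 / 12274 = -0.05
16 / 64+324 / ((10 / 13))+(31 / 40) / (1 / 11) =17199 / 40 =429.98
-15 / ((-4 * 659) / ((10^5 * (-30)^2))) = 337500000 / 659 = 512139.61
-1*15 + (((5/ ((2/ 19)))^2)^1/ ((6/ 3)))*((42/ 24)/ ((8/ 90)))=2840955/ 128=22194.96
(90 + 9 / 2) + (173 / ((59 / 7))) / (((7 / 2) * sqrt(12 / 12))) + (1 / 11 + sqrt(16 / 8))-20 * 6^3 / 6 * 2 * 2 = -3607849 / 1298 + sqrt(2) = -2778.13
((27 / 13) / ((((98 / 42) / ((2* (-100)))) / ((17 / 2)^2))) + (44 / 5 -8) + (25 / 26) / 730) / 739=-131442349 / 7552580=-17.40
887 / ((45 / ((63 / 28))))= 887 / 20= 44.35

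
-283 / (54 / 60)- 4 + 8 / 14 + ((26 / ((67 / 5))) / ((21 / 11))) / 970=-130148545 / 409437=-317.87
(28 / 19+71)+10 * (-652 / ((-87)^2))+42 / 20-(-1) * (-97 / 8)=354277109 / 5752440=61.59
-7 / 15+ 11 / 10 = 19 / 30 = 0.63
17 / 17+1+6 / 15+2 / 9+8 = 478 / 45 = 10.62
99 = 99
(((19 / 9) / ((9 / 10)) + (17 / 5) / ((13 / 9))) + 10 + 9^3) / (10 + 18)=1957789 / 73710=26.56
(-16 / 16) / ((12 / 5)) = -5 / 12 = -0.42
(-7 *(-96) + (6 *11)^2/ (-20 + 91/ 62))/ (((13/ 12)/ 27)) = 10890.15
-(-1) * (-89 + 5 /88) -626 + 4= -62563 /88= -710.94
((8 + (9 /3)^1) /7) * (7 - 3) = 44 /7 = 6.29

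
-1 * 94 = -94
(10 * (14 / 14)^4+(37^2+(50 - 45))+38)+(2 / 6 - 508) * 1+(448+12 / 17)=1363.04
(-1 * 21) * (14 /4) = -147 /2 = -73.50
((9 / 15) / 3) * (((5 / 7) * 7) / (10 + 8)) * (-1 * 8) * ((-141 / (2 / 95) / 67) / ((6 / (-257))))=-1147505 / 603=-1902.99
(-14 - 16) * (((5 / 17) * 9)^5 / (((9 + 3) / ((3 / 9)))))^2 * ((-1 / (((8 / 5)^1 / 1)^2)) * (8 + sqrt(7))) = 157641800537109375 * sqrt(7) / 1032188877029888 + 157641800537109375 / 129023609628736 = 1625.88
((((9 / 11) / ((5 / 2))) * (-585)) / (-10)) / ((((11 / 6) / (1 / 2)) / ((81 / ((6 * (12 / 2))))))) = 28431 / 2420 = 11.75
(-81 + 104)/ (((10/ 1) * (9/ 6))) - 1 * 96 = -1417/ 15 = -94.47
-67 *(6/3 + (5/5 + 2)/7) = -1139/7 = -162.71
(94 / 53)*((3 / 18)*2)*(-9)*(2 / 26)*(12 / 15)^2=-4512 / 17225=-0.26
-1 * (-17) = 17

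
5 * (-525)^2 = 1378125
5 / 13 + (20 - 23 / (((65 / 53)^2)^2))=182397062 / 17850625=10.22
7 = 7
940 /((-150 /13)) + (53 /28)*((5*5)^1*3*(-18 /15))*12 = -223204 /105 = -2125.75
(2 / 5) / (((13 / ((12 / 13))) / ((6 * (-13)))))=-144 / 65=-2.22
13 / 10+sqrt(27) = 13 / 10+3 * sqrt(3) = 6.50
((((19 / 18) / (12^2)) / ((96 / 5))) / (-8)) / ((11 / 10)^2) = -2375 / 60217344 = -0.00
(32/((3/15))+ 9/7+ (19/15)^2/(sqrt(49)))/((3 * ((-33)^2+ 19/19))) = 127193/2575125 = 0.05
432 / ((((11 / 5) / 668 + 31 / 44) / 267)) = 2118869280 / 13003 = 162952.34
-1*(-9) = 9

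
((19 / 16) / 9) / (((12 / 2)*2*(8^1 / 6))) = 19 / 2304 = 0.01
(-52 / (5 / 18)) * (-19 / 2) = 1778.40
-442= -442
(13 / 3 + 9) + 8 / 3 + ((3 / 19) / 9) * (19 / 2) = 97 / 6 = 16.17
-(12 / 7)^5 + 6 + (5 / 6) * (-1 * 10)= -864145 / 50421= -17.14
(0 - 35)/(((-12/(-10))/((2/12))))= -175/36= -4.86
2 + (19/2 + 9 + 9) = 59/2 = 29.50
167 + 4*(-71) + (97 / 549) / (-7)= -449728 / 3843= -117.03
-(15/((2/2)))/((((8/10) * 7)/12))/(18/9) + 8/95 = -21263/1330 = -15.99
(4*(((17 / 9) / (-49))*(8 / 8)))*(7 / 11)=-68 / 693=-0.10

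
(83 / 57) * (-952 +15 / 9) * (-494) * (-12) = -24609832 / 3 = -8203277.33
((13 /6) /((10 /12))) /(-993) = -13 /4965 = -0.00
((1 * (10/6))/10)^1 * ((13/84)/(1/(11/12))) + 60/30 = 12239/6048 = 2.02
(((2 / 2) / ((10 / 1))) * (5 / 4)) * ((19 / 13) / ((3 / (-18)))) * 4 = -57 / 13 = -4.38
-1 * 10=-10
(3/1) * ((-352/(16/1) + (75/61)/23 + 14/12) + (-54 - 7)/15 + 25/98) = -25358817/343735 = -73.77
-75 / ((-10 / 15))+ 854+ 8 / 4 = 1937 / 2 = 968.50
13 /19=0.68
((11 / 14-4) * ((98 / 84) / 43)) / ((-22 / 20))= 75 / 946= 0.08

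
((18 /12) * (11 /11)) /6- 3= -11 /4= -2.75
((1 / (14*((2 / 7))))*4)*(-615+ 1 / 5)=-3074 / 5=-614.80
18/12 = 3/2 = 1.50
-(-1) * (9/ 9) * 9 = 9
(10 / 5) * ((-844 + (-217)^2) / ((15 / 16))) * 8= 789248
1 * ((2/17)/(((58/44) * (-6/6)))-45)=-22229/493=-45.09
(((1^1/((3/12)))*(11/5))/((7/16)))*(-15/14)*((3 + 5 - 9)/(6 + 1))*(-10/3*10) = -35200/343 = -102.62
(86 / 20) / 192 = 43 / 1920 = 0.02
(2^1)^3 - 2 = 6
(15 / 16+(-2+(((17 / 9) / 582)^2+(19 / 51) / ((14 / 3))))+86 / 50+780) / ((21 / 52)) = 3313799697269321 / 1714104333900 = 1933.25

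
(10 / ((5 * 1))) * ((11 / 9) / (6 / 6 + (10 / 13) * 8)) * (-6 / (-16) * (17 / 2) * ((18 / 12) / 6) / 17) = 143 / 8928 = 0.02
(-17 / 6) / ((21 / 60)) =-170 / 21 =-8.10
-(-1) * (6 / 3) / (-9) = -2 / 9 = -0.22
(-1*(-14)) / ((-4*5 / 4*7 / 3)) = -6 / 5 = -1.20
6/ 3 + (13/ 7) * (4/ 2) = 40/ 7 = 5.71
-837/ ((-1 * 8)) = 837/ 8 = 104.62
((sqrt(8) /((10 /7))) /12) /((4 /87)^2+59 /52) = 229593 * sqrt(2) /2237015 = 0.15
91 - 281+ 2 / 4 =-379 / 2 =-189.50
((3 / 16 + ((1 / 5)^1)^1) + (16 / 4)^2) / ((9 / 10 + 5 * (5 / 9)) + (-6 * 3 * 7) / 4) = -0.59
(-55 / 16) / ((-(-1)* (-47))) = 55 / 752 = 0.07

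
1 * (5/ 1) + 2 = 7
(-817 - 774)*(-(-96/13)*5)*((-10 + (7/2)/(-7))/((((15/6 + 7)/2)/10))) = 320745600/247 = 1298565.18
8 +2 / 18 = 73 / 9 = 8.11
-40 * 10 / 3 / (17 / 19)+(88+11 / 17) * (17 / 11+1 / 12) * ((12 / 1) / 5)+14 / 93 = 104167 / 527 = 197.66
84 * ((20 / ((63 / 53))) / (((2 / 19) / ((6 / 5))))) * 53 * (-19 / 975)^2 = 308270896 / 950625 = 324.28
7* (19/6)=133/6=22.17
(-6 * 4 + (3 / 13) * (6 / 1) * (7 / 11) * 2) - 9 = -4467 / 143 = -31.24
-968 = -968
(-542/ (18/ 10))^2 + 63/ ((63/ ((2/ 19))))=139538062/ 1539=90668.01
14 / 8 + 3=19 / 4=4.75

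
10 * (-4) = -40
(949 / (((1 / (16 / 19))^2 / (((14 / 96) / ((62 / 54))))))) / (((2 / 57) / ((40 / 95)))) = 1025.74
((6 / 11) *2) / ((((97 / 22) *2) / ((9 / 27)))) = 4 / 97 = 0.04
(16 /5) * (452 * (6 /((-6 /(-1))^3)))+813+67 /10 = 77389 /90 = 859.88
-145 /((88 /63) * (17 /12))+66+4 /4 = -2347 /374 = -6.28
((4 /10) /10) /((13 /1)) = 1 /325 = 0.00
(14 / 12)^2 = 49 / 36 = 1.36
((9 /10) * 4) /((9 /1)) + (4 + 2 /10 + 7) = 58 /5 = 11.60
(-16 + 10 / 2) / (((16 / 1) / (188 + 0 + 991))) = -12969 / 16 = -810.56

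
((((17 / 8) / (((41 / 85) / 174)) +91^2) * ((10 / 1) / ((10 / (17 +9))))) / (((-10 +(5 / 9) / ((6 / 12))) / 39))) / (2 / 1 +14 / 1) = -6770574837 / 104960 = -64506.24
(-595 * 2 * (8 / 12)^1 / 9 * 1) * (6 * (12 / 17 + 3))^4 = -105859897920 / 4913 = -21546895.57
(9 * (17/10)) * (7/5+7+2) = 3978/25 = 159.12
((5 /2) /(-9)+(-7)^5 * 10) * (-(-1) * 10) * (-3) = 15126325 /3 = 5042108.33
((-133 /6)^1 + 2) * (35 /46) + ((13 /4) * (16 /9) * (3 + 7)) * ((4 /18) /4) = -90425 /7452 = -12.13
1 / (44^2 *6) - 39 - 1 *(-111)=836353 / 11616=72.00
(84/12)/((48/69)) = 10.06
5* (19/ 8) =95/ 8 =11.88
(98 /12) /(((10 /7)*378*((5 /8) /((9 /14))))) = 7 /450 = 0.02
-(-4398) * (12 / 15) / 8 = 2199 / 5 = 439.80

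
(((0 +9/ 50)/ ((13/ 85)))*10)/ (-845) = -153/ 10985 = -0.01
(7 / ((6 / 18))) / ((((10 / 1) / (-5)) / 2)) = -21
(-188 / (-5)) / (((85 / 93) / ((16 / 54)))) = 46624 / 3825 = 12.19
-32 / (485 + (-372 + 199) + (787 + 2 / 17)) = -544 / 18685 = -0.03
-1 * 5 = -5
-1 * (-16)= 16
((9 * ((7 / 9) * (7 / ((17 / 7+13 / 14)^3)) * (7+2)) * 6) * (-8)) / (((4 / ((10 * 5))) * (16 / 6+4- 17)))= 2178187200 / 3218513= 676.77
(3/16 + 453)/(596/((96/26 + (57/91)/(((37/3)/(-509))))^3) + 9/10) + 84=620.18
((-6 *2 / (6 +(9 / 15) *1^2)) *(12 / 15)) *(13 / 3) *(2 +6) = -1664 / 33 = -50.42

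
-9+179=170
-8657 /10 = -865.70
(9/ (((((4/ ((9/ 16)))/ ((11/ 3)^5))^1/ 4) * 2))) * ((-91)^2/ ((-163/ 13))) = -17337623303/ 15648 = -1107976.95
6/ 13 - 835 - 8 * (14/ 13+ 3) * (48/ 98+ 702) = -15126529/ 637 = -23746.51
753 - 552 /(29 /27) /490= 5342613 /7105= 751.95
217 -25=192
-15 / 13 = -1.15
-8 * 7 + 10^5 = 99944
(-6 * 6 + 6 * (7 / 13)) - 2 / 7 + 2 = -2826 / 91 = -31.05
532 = 532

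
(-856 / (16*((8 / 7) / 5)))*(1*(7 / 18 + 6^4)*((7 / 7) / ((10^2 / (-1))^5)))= 3495583 / 115200000000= 0.00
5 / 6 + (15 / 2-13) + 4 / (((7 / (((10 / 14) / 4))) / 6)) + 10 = 5.95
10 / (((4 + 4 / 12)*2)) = 15 / 13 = 1.15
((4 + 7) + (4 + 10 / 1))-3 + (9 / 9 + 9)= 32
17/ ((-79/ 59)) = -12.70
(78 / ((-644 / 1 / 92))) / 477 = -26 / 1113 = -0.02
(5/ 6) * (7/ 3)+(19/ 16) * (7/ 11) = 2.70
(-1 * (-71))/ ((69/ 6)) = 142/ 23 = 6.17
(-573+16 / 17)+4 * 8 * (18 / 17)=-9149 / 17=-538.18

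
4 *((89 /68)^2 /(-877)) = -7921 /1013812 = -0.01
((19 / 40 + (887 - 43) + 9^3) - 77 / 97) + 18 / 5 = 1576.28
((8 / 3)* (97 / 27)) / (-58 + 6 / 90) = -3880 / 23463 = -0.17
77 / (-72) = -77 / 72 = -1.07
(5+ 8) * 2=26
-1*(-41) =41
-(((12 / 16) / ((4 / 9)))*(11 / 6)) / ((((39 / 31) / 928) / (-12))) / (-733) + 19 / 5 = -33.56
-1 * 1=-1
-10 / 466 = -5 / 233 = -0.02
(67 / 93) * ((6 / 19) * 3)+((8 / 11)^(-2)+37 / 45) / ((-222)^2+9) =57074065537 / 83616701760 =0.68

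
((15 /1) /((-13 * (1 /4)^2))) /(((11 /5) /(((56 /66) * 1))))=-11200 /1573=-7.12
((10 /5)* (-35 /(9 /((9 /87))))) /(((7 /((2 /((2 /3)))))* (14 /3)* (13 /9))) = -135 /2639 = -0.05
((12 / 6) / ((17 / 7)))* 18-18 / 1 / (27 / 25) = -94 / 51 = -1.84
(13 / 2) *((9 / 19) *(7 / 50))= 819 / 1900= 0.43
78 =78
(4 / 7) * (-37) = -148 / 7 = -21.14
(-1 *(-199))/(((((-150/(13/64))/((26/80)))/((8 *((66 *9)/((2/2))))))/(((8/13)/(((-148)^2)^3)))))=-256113/10509215371264000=-0.00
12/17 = 0.71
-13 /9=-1.44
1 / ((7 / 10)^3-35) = -0.03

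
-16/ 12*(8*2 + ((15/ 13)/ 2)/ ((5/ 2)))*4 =-3376/ 39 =-86.56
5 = 5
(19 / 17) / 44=0.03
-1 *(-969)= 969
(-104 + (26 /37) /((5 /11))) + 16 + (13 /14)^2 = -3103559 /36260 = -85.59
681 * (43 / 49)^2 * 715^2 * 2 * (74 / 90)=3175678781990 / 7203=440882796.33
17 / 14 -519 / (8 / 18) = -32663 / 28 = -1166.54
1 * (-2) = -2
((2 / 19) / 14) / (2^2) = 0.00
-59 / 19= -3.11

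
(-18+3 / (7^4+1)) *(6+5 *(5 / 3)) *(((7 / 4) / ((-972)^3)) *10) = 21688555 / 4411657550592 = 0.00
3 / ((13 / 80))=240 / 13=18.46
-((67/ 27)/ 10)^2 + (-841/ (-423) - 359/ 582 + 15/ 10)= 2.81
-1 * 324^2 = -104976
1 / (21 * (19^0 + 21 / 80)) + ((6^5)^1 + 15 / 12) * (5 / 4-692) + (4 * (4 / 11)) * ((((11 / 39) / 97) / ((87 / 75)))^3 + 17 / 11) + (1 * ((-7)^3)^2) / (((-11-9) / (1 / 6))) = -48553865184232268967550078361 / 9036448725753963193680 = -5373113.56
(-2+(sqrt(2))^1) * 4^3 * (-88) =11264-5632 * sqrt(2) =3299.15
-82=-82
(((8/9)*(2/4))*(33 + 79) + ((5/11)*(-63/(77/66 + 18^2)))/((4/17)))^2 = 364217033349841/149226144804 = 2440.71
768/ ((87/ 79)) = 20224/ 29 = 697.38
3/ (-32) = -3/ 32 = -0.09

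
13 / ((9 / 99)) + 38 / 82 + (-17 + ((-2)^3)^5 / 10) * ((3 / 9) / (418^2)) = 15415223291 / 107455260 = 143.46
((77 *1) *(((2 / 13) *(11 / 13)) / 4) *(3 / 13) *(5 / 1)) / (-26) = -12705 / 114244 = -0.11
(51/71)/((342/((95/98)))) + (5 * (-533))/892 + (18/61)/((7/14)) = -680190853/283949022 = -2.40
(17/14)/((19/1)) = 17/266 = 0.06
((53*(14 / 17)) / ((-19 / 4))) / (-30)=1484 / 4845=0.31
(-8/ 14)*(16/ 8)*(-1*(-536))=-4288/ 7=-612.57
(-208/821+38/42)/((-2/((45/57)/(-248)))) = 56155/54159728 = 0.00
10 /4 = 5 /2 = 2.50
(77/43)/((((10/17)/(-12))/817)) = -149226/5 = -29845.20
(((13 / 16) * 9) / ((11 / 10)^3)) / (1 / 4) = 29250 / 1331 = 21.98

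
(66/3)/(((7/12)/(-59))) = -15576/7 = -2225.14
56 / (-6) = -28 / 3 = -9.33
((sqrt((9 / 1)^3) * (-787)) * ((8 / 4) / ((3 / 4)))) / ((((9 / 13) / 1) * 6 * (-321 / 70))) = 2864680 / 963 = 2974.75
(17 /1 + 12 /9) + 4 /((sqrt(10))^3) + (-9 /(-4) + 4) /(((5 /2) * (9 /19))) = sqrt(10) /25 + 425 /18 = 23.74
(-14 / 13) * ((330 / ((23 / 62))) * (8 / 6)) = -381920 / 299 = -1277.32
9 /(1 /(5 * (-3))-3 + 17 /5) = 27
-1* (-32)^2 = -1024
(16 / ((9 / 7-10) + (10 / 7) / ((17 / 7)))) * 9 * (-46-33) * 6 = 8122464 / 967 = 8399.65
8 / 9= 0.89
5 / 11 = 0.45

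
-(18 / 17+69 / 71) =-2451 / 1207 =-2.03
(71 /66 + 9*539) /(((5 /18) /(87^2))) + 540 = 7271651259 /55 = 132211841.07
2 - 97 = -95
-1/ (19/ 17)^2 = -289/ 361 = -0.80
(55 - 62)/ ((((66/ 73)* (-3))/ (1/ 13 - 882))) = -5858615/ 2574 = -2276.07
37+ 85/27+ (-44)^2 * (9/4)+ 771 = 139513/27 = 5167.15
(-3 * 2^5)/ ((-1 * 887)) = 96/ 887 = 0.11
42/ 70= 0.60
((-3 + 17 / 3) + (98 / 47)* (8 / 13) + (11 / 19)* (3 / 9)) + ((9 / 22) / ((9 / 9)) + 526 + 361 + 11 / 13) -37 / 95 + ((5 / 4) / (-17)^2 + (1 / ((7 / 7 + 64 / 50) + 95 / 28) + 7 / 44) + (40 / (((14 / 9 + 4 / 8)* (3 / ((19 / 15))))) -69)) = 29419491687193 / 35378485545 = 831.56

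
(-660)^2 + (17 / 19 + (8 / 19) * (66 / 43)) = 355886459 / 817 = 435601.54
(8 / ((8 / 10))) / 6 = 5 / 3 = 1.67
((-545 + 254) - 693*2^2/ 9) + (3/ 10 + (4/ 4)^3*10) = -588.70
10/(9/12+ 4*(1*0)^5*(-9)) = 40/3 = 13.33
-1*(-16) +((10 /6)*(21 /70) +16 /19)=17.34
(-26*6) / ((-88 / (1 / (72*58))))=13 / 30624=0.00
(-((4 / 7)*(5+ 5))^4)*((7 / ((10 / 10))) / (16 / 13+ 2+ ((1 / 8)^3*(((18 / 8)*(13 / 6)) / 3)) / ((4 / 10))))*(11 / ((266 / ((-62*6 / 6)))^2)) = -2881969192960000 / 2092675688243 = -1377.17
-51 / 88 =-0.58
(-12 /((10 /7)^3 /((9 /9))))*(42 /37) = -21609 /4625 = -4.67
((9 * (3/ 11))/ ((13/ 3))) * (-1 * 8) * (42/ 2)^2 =-285768/ 143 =-1998.38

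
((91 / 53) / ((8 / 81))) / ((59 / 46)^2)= 3899259 / 368986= 10.57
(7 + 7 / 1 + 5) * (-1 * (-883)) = 16777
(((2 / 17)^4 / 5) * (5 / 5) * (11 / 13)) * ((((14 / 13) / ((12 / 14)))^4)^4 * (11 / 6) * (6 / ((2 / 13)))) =1069085988668115185623529626568 / 11961878924712602672190070110405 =0.09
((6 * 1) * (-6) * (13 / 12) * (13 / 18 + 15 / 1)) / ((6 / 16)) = -14716 / 9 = -1635.11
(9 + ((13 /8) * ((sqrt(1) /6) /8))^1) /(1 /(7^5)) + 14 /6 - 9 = 19433641 /128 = 151825.32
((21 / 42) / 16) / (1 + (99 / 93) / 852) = 2201 / 70520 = 0.03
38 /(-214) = -19 /107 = -0.18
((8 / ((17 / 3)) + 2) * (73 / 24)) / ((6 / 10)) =10585 / 612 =17.30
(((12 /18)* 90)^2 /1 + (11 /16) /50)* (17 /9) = 48960187 /7200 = 6800.03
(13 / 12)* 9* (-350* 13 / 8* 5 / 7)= -63375 / 16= -3960.94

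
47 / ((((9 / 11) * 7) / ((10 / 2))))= 2585 / 63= 41.03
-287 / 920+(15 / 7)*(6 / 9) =1.12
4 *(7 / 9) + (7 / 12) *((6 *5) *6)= 973 / 9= 108.11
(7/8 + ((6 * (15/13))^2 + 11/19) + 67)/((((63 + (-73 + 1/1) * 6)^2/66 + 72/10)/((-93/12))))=-5097344725/11699702352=-0.44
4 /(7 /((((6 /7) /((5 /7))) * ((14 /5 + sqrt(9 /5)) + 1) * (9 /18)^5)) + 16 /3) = 1575 * sqrt(5) /150364 + 10923 /150364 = 0.10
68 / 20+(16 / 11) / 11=2137 / 605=3.53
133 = 133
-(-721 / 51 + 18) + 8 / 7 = -971 / 357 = -2.72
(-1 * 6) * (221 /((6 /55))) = -12155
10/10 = 1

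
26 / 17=1.53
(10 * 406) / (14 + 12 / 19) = 38570 / 139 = 277.48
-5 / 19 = -0.26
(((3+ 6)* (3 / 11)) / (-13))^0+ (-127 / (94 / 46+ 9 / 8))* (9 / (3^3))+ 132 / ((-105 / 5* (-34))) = -2534183 / 208131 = -12.18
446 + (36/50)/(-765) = 947748/2125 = 446.00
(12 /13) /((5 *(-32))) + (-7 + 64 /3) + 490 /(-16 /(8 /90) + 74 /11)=17096303 /1486680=11.50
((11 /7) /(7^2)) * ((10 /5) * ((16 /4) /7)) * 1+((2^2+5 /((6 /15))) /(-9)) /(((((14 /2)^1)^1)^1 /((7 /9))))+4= 496957 /129654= 3.83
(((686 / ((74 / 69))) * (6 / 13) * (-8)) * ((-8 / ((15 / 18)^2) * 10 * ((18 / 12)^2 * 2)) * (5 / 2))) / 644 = 2286144 / 481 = 4752.90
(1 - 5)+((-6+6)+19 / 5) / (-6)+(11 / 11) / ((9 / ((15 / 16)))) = -1087 / 240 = -4.53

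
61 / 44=1.39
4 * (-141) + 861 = 297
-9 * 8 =-72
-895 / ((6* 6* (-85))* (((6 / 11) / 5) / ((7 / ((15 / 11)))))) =151613 / 11016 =13.76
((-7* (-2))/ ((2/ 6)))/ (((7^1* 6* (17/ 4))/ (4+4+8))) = 3.76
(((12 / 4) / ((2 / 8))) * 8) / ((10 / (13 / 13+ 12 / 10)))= 528 / 25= 21.12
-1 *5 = -5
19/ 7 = 2.71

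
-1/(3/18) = -6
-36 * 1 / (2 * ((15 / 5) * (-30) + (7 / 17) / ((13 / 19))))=3978 / 19757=0.20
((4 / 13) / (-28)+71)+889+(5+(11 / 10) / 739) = 964.99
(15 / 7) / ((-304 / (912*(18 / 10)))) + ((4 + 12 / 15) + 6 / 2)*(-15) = -900 / 7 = -128.57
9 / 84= 3 / 28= 0.11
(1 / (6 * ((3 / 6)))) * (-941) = -941 / 3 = -313.67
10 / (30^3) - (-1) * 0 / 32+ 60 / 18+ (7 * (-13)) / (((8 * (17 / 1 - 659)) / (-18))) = 1741939 / 577800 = 3.01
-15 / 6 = -5 / 2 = -2.50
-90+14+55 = -21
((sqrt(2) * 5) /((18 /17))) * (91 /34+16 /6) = 2725 * sqrt(2) /108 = 35.68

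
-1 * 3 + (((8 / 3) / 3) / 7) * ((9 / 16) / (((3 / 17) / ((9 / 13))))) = -495 / 182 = -2.72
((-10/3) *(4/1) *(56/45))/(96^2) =-7/3888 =-0.00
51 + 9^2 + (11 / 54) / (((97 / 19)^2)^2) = 631038148499 / 4780581174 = 132.00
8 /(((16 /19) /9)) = 171 /2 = 85.50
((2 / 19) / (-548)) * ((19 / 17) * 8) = -0.00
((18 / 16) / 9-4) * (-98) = 1519 / 4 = 379.75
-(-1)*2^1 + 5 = 7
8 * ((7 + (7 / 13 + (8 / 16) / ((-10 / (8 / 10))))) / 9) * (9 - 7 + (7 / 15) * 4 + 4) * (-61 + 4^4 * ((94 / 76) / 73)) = -60266932016 / 20284875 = -2971.03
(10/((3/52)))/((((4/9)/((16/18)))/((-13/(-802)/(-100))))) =-338/6015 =-0.06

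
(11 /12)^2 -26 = -3623 /144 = -25.16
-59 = -59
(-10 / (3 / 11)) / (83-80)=-110 / 9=-12.22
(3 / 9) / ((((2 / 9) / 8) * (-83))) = -12 / 83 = -0.14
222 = 222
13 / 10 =1.30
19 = 19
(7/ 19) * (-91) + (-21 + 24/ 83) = -85532/ 1577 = -54.24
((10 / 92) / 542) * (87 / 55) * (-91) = -7917 / 274252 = -0.03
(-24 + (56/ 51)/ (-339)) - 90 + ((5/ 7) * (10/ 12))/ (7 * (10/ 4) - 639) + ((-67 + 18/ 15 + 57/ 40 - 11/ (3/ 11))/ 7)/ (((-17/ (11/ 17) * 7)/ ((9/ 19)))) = -113.97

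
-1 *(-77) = 77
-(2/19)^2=-4/361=-0.01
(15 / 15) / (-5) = -1 / 5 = -0.20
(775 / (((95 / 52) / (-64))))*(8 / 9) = -4126720 / 171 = -24132.87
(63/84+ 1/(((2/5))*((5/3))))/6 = 3/8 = 0.38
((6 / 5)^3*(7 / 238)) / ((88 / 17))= 27 / 2750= 0.01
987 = 987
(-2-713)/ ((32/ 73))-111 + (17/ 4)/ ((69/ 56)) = -3838927/ 2208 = -1738.64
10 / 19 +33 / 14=767 / 266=2.88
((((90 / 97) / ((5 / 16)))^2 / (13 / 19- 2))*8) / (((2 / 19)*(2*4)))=-14971392 / 235225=-63.65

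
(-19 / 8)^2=361 / 64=5.64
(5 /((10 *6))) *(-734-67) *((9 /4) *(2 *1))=-2403 /8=-300.38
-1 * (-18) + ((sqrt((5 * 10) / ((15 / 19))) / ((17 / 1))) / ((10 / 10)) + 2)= sqrt(570) / 51 + 20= 20.47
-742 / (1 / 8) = -5936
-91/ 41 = -2.22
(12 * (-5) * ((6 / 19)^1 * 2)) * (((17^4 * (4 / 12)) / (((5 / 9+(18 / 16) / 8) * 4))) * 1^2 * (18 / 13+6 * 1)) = -277102632960 / 99047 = -2797688.30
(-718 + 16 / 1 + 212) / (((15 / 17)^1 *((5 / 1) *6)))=-833 / 45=-18.51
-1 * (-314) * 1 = 314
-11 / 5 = -2.20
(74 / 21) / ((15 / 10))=148 / 63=2.35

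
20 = 20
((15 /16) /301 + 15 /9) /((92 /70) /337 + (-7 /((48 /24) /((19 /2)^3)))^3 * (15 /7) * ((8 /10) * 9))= -2601640000 /649575906832223078019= -0.00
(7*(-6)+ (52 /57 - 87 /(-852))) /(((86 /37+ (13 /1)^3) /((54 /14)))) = -2945829 /40982620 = -0.07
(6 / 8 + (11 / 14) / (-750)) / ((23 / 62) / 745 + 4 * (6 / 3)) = 18161908 / 194010075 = 0.09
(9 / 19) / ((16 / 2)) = 9 / 152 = 0.06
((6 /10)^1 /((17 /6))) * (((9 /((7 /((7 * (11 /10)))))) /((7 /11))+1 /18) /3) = 9836 /8925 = 1.10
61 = 61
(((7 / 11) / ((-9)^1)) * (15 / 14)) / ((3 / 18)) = -5 / 11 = -0.45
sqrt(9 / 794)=3*sqrt(794) / 794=0.11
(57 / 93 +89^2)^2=60304624900 / 961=62751950.99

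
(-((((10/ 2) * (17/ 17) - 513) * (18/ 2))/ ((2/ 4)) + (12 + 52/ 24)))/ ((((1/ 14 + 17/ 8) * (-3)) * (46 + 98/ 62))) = -29.12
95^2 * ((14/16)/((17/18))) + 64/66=18765151/2244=8362.37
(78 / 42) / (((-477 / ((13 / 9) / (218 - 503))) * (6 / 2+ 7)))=169 / 85645350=0.00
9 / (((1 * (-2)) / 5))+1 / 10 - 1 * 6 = -28.40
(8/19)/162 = 4/1539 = 0.00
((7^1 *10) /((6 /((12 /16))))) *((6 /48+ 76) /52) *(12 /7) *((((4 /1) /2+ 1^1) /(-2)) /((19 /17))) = -465885 /15808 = -29.47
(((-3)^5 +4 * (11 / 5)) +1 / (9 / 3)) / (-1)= 3508 / 15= 233.87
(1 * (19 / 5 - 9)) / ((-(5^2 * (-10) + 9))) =-26 / 1205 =-0.02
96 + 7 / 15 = 1447 / 15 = 96.47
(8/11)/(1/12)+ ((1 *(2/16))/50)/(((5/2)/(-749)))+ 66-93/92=18460753/253000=72.97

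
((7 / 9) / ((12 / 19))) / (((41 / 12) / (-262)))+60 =-12706 / 369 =-34.43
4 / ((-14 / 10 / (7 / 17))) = -20 / 17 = -1.18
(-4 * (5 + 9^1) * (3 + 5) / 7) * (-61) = 3904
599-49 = 550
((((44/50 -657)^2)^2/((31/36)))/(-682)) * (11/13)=-1303063694165003058/4880078125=-267016974.07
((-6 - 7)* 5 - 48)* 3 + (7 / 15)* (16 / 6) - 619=-43054 / 45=-956.76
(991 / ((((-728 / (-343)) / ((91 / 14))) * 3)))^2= 2357976481 / 2304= 1023427.29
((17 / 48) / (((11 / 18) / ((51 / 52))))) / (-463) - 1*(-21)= 44489847 / 2118688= 21.00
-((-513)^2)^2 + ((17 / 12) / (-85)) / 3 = -12466426060981 / 180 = -69257922561.01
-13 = -13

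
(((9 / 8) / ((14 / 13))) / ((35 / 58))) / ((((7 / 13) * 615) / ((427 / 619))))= 896883 / 248714200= 0.00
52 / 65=4 / 5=0.80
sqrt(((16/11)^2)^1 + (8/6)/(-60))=sqrt(56995)/165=1.45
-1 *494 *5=-2470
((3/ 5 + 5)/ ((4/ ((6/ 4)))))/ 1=21/ 10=2.10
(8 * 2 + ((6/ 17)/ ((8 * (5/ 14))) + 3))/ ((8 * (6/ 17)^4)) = 15972163/ 103680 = 154.05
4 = 4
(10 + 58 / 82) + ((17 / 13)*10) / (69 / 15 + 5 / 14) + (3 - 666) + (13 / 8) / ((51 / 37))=-48933986441 / 75460008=-648.48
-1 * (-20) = 20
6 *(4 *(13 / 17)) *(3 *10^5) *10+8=936000136 / 17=55058831.53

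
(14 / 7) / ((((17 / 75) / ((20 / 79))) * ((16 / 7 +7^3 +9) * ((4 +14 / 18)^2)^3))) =279006525 / 526354615638034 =0.00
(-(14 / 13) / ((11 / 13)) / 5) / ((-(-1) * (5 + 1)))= -0.04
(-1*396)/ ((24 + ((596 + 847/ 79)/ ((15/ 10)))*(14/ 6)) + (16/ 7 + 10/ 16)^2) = -294319872/ 725588629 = -0.41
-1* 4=-4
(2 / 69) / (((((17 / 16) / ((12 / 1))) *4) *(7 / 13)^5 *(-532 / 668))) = -1984189792 / 874014421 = -2.27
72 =72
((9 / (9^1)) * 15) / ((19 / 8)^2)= 960 / 361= 2.66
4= 4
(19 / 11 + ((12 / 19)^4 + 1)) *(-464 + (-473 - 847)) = -7381703184 / 1433531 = -5149.32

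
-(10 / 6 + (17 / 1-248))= 688 / 3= 229.33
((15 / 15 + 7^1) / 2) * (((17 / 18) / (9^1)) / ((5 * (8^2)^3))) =0.00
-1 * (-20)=20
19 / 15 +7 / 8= 257 / 120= 2.14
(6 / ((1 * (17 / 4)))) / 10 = 12 / 85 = 0.14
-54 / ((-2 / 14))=378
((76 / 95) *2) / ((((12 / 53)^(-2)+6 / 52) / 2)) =29952 / 183665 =0.16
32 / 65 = 0.49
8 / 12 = 2 / 3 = 0.67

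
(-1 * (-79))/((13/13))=79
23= 23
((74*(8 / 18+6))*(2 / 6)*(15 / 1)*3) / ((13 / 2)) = 42920 / 39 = 1100.51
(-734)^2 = 538756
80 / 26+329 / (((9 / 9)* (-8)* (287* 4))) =51869 / 17056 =3.04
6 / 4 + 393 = 789 / 2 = 394.50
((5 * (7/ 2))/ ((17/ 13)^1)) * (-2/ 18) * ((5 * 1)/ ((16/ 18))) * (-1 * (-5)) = -11375/ 272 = -41.82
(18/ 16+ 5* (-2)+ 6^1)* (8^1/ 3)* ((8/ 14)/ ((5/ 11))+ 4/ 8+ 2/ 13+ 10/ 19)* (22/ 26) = -15.81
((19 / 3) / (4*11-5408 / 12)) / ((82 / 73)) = -0.01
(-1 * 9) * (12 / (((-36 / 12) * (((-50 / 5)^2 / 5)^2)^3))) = 9 / 16000000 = 0.00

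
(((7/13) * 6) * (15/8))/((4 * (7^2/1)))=45/1456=0.03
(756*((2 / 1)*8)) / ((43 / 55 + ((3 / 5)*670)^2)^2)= 36590400 / 79001219157169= 0.00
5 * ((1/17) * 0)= 0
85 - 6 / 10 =422 / 5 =84.40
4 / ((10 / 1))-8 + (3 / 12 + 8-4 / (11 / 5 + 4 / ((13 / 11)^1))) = -0.07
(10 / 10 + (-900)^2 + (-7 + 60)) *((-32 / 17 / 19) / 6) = -4320288 / 323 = -13375.50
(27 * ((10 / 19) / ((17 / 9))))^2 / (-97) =-5904900 / 10119913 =-0.58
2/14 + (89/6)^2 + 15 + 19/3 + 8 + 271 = 131167/252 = 520.50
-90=-90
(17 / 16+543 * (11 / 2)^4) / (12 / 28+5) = 1739080 / 19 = 91530.53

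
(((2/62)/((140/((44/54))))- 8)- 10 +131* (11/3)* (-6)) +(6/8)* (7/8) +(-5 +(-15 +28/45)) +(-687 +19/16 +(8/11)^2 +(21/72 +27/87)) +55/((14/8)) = -11749927265147/3289476960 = -3571.97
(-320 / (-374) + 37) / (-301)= -7079 / 56287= -0.13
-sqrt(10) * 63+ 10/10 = 1-63 * sqrt(10) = -198.22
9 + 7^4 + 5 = 2415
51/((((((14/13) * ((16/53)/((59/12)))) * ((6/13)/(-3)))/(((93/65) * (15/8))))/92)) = -4434576939/3584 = -1237326.15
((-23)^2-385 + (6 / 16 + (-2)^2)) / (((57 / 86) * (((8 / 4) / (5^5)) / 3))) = 159503125 / 152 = 1049362.66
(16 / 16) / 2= 1 / 2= 0.50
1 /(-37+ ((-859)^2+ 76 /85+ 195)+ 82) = 85 /62740361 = 0.00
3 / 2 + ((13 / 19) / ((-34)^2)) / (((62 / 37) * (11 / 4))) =2808887 / 1872431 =1.50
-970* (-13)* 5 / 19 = 63050 / 19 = 3318.42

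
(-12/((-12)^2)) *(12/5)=-1/5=-0.20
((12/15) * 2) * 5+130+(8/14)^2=6778/49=138.33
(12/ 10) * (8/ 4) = 12/ 5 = 2.40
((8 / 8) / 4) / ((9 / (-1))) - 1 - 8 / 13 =-769 / 468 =-1.64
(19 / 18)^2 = 361 / 324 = 1.11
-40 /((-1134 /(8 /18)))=80 /5103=0.02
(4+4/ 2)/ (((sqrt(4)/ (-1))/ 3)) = -9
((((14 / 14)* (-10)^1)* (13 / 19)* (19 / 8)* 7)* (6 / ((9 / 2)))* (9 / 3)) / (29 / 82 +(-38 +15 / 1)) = 37310 / 1857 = 20.09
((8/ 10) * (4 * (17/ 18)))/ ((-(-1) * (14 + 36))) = 68/ 1125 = 0.06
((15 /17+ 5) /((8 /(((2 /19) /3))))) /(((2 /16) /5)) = 1000 /969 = 1.03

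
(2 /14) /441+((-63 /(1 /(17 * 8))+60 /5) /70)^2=1152980917 /77175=14939.82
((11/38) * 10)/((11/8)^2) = 320/209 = 1.53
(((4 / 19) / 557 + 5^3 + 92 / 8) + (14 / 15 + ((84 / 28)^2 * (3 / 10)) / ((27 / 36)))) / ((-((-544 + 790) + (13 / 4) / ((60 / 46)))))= -179107172 / 315574477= -0.57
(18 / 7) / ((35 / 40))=144 / 49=2.94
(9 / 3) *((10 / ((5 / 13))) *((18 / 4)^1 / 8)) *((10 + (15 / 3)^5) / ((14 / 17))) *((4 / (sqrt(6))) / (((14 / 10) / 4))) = 31177575 *sqrt(6) / 98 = 779277.04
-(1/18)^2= -1/324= -0.00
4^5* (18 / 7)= 18432 / 7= 2633.14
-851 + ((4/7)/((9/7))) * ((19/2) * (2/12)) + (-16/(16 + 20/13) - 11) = -442313/513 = -862.21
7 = 7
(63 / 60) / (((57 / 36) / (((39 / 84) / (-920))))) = -117 / 349600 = -0.00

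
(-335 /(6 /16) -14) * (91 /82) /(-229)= 123851 /28167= 4.40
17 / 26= 0.65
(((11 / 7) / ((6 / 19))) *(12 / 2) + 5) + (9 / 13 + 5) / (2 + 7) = 29066 / 819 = 35.49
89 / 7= 12.71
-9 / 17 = -0.53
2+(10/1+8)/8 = 17/4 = 4.25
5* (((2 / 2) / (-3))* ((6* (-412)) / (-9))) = -4120 / 9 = -457.78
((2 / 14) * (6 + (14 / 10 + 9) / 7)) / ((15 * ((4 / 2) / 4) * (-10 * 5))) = -262 / 91875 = -0.00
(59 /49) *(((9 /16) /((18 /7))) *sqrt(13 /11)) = 59 *sqrt(143) /2464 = 0.29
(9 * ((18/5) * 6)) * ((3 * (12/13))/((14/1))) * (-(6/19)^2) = -629856/164255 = -3.83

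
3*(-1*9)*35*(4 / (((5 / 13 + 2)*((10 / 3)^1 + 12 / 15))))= -368550 / 961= -383.51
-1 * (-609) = 609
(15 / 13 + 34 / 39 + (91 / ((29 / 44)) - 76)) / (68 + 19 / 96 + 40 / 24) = 2319712 / 2528539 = 0.92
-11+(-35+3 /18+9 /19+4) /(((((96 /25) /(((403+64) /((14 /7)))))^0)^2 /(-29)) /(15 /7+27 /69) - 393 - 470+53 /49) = -104107171085 /9494690963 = -10.96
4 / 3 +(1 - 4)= -5 / 3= -1.67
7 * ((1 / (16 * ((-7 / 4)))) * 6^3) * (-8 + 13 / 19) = 7506 / 19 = 395.05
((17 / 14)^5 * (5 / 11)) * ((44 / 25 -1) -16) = -540965517 / 29580320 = -18.29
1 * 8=8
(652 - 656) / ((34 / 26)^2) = -676 / 289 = -2.34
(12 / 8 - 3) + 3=3 / 2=1.50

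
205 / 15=41 / 3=13.67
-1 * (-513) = 513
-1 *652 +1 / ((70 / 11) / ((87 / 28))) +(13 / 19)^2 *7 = -458664963 / 707560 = -648.23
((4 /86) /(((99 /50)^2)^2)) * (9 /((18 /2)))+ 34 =140451636662 /4130562843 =34.00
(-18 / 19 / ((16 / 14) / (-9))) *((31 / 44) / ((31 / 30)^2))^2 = 28704375 / 8837356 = 3.25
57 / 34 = 1.68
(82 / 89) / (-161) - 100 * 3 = -300.01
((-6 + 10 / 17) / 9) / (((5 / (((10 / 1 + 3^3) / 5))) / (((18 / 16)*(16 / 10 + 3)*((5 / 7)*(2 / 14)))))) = -19573 / 41650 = -0.47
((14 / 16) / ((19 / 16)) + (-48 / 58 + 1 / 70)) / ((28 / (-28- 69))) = 286053 / 1079960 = 0.26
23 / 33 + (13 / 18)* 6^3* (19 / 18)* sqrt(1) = 1819 / 11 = 165.36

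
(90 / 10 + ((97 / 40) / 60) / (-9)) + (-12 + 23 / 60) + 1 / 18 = -55417 / 21600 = -2.57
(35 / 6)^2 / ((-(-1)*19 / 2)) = 1225 / 342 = 3.58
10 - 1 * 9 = 1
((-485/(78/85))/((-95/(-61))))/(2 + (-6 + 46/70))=17603075/173394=101.52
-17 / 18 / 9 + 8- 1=1117 / 162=6.90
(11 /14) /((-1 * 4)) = -11 /56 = -0.20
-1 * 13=-13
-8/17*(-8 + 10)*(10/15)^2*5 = -320/153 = -2.09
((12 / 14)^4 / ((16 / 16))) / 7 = 1296 / 16807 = 0.08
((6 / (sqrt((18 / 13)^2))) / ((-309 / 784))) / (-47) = 10192 / 43569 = 0.23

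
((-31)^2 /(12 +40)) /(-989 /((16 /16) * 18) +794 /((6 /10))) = 8649 /593606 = 0.01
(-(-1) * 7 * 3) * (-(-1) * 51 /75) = 357 /25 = 14.28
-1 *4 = -4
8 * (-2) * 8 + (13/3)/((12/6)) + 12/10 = -3739/30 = -124.63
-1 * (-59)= 59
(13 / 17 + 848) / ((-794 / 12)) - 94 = -720980 / 6749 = -106.83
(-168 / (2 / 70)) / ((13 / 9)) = -52920 / 13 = -4070.77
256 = 256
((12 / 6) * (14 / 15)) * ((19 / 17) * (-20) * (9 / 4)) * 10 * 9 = -143640 / 17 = -8449.41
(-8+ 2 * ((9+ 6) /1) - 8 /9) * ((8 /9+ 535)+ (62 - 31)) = 969380 /81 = 11967.65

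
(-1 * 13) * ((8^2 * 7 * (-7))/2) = 20384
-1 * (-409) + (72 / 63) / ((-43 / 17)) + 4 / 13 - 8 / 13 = 1597445 / 3913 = 408.24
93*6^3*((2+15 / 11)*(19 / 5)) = 14121864 / 55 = 256761.16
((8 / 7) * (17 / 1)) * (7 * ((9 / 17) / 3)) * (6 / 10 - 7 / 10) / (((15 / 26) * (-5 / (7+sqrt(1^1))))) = 832 / 125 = 6.66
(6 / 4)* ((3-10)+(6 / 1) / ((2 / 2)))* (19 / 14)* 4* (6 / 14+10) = -84.92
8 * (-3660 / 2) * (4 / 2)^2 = -58560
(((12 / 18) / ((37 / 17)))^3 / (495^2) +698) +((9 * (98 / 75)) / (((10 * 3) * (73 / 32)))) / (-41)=3500329034456507302 / 5014828154122875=698.00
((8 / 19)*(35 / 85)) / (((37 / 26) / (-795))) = -1157520 / 11951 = -96.86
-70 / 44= -35 / 22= -1.59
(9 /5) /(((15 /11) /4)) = 132 /25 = 5.28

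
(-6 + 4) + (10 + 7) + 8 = 23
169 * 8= 1352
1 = 1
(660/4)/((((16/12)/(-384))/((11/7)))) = -522720/7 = -74674.29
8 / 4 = 2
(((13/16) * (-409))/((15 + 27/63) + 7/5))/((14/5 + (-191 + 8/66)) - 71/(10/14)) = 30705675/447018016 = 0.07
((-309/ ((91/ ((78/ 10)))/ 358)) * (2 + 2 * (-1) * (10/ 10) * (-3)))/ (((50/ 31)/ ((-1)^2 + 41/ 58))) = -2036993508/ 25375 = -80275.61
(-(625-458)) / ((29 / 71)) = -11857 / 29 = -408.86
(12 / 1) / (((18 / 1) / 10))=20 / 3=6.67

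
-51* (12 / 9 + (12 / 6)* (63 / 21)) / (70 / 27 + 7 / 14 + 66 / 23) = -464508 / 7405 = -62.73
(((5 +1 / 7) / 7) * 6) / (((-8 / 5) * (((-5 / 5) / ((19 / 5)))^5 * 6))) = 22284891 / 61250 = 363.83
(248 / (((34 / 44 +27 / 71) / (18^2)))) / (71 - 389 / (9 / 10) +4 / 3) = -1129588416 / 5833439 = -193.64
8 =8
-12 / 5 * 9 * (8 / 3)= -288 / 5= -57.60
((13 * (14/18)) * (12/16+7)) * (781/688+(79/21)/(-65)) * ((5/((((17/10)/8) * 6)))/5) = 31363103/473688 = 66.21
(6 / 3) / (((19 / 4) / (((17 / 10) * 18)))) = 1224 / 95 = 12.88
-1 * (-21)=21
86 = 86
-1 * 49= -49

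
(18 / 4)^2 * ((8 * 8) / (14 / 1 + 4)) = 72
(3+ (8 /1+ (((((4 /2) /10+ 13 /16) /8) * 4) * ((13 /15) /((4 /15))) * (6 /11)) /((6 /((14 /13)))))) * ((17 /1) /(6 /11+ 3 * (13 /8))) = 667879 /19080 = 35.00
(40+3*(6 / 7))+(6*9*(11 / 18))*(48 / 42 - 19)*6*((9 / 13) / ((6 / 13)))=-5261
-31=-31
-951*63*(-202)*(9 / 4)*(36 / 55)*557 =546025153842 / 55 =9927730069.85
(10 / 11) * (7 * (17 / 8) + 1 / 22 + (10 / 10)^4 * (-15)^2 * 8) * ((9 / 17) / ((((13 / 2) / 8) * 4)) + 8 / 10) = 42483658 / 26741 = 1588.71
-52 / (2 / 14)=-364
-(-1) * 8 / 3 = 8 / 3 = 2.67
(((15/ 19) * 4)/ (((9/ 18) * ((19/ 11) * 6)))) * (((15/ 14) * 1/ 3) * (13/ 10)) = 715/ 2527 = 0.28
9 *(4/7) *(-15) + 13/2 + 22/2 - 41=-1409/14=-100.64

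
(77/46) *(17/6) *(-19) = -24871/276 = -90.11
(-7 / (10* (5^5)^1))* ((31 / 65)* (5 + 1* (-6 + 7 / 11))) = 434 / 11171875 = 0.00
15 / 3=5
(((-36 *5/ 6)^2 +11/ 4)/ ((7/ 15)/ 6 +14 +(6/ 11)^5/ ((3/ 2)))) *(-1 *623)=-16303898938635/ 409036354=-39859.29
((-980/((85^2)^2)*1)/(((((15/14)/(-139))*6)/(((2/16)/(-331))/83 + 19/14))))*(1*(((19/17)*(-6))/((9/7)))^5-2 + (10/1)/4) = -37871370191026069063051/17812922166753877867500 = -2.13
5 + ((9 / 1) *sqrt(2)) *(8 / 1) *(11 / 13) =5 + 792 *sqrt(2) / 13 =91.16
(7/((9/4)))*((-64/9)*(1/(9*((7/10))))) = -2560/729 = -3.51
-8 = -8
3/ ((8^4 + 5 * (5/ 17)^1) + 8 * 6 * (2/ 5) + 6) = 85/ 116809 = 0.00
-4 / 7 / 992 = -1 / 1736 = -0.00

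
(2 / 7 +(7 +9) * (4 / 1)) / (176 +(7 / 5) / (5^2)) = 56250 / 154049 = 0.37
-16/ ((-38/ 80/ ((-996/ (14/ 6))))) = -14378.35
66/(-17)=-66/17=-3.88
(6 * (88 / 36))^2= 1936 / 9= 215.11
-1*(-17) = 17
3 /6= 1 /2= 0.50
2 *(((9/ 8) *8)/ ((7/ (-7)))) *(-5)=90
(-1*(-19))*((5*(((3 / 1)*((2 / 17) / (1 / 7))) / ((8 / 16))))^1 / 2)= 3990 / 17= 234.71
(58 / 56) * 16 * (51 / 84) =493 / 49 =10.06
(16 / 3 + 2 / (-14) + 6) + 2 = 277 / 21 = 13.19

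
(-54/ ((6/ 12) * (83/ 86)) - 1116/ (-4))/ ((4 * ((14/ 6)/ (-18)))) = -374463/ 1162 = -322.26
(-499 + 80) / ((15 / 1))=-419 / 15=-27.93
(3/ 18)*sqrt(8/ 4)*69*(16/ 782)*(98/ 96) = 49*sqrt(2)/ 204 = 0.34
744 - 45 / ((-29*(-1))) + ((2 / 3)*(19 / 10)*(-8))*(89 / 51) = 16078903 / 22185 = 724.76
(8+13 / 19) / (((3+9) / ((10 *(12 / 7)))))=1650 / 133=12.41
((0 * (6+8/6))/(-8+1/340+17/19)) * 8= 0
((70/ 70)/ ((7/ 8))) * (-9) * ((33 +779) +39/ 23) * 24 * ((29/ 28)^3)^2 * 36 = -2705104783961145/ 303063824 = -8925858.42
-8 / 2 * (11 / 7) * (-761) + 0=4783.43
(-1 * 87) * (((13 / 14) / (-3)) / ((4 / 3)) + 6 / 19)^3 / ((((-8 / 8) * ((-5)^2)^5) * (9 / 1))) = 20444101 / 35289555000000000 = 0.00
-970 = -970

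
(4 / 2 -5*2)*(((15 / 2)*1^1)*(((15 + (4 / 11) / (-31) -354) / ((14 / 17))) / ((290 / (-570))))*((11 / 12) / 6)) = -186698845 / 25172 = -7416.93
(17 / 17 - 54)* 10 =-530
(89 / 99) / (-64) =-89 / 6336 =-0.01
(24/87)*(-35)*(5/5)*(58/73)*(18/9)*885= -991200/73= -13578.08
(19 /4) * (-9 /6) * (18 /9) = -57 /4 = -14.25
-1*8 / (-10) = 4 / 5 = 0.80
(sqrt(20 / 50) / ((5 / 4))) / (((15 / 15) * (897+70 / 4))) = 0.00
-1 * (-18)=18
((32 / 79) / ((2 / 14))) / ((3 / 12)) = 896 / 79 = 11.34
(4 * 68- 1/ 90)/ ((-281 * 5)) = -24479/ 126450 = -0.19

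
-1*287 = -287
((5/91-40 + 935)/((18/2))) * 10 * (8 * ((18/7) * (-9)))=-117288000/637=-184125.59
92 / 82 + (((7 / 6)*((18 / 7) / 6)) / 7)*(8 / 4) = 363 / 287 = 1.26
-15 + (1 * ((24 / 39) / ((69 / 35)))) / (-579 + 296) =-15.00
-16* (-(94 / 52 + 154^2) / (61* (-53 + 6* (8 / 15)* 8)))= -24666520 / 108641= -227.05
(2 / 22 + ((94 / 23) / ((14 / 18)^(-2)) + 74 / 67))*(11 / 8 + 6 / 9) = 246760325 / 32952744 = 7.49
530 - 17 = 513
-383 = -383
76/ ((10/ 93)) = 3534/ 5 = 706.80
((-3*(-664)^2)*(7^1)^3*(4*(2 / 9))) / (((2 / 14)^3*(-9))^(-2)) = -95233536 / 343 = -277648.79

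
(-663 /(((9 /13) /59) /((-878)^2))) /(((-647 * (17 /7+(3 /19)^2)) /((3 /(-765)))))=-4855936496957 /45128250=-107603.03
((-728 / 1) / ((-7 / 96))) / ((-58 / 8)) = -39936 / 29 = -1377.10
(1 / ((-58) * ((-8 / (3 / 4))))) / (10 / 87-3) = -9 / 16064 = -0.00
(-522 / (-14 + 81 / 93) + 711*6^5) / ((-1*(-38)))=1125105867 / 7733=145494.10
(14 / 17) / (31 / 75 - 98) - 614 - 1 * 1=-76521195 / 124423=-615.01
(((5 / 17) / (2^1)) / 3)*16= 40 / 51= 0.78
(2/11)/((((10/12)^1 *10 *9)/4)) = 8/825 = 0.01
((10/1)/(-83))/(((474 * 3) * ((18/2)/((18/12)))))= -5/354078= -0.00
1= 1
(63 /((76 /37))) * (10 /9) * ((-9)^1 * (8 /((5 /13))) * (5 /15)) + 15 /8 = -322947 /152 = -2124.65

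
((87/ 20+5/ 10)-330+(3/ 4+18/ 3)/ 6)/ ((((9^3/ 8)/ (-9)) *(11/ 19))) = 246259/ 4455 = 55.28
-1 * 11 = -11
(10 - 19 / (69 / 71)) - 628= -43991 / 69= -637.55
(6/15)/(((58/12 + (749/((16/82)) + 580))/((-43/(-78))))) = 344/6900595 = 0.00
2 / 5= 0.40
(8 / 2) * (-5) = -20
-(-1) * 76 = 76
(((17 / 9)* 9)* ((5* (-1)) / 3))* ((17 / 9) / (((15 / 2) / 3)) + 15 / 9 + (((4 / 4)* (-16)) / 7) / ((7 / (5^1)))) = -29597 / 1323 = -22.37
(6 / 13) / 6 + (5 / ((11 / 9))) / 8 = 673 / 1144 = 0.59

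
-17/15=-1.13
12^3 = 1728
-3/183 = -0.02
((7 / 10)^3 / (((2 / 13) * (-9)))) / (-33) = 4459 / 594000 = 0.01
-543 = -543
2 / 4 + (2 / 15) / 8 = 31 / 60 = 0.52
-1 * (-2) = 2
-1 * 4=-4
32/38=16/19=0.84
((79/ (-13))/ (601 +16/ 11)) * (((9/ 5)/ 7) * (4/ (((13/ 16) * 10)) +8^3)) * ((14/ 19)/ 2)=-0.49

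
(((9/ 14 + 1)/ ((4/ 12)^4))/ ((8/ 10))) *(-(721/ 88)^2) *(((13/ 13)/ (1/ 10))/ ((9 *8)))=-384311025/ 247808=-1550.84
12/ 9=4/ 3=1.33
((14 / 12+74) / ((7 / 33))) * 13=4606.64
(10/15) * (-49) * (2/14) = -14/3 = -4.67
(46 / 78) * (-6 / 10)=-23 / 65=-0.35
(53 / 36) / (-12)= -53 / 432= -0.12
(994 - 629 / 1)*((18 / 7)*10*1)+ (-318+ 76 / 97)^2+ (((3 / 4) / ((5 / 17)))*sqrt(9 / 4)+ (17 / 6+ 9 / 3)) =869562927217 / 7903560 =110021.68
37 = 37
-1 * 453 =-453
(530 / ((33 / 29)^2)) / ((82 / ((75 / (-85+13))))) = -5571625 / 1071576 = -5.20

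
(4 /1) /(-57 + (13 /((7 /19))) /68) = -0.07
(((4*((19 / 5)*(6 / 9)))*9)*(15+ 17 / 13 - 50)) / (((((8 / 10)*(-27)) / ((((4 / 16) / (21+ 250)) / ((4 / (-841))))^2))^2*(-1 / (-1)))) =-3469208873884535 / 372207795994165248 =-0.01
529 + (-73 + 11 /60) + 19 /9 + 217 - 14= 119033 /180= 661.29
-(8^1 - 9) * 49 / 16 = 49 / 16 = 3.06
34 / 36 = 17 / 18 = 0.94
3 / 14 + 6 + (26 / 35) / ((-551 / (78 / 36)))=718717 / 115710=6.21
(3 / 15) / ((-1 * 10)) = -1 / 50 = -0.02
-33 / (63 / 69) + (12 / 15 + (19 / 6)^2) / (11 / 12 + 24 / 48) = -50872 / 1785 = -28.50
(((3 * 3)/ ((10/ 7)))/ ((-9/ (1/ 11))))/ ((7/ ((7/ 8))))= -7/ 880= -0.01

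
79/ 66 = 1.20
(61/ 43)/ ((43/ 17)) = 1037/ 1849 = 0.56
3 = 3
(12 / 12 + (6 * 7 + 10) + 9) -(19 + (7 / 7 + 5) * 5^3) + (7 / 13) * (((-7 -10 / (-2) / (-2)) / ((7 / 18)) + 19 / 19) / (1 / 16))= -11815 / 13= -908.85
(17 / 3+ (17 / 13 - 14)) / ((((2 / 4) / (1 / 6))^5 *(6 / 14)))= -1918 / 28431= -0.07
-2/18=-1/9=-0.11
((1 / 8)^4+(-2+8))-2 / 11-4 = 81931 / 45056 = 1.82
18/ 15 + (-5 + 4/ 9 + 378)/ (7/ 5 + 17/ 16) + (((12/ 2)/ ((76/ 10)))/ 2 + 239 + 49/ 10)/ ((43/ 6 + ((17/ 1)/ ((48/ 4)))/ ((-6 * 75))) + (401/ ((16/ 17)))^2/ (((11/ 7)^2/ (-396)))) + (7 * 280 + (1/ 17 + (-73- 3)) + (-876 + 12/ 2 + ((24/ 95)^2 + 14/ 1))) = 4444004501680928926613141/ 3762995604109428446775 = 1180.98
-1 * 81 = -81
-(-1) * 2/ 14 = 1/ 7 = 0.14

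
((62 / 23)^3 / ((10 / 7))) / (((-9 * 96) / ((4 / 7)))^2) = 29791 / 4967056080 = 0.00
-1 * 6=-6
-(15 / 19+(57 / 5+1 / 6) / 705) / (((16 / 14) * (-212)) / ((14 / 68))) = 15868307 / 23172278400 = 0.00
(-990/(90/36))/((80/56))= -1386/5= -277.20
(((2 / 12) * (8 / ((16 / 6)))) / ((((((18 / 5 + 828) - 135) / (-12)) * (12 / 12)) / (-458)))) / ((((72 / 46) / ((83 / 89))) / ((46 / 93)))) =100547030 / 86486373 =1.16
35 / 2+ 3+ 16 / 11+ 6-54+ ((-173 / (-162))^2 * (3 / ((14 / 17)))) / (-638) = -2035626017 / 78137136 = -26.05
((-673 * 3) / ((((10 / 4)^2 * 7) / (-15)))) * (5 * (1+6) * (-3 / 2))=-36342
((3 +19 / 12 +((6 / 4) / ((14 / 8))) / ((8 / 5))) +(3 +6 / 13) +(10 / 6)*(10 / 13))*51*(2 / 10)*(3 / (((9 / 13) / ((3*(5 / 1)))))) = 91545 / 14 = 6538.93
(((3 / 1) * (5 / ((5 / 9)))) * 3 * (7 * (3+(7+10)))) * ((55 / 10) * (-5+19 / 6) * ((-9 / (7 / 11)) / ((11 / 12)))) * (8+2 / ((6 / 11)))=20582100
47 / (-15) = -47 / 15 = -3.13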